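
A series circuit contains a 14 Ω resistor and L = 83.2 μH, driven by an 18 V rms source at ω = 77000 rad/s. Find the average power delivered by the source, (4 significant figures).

19.14 W

X_L = ωL = 6.406 Ω
Z = 14.00 + j6.406 Ω
|Z| = √(14.00² + 6.406²) = 15.40 Ω
∠Z = arctan(6.406/14.00) = 24.59°
I = V/|Z| = 1.169 A
P = VI cos φ = 18 × 1.169 × cos(24.59°) = 19.14 W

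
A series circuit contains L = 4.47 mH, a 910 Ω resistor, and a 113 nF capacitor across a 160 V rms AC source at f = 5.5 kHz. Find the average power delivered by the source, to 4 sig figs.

27.79 W

ω = 2πf = 34560 rad/s
X_L = ωL = 154.5 Ω
X_C = 1/(ωC) = 256.1 Ω
Net reactance X = X_L − X_C = -101.6 Ω
Z = 910.0 − j101.6 Ω
|Z| = √(910.0² + 101.6²) = 915.7 Ω
∠Z = arctan(-101.6/910.0) = -6.371°
I = V/|Z| = 174.7 mA
P = VI cos φ = 160 × 0.1747 × cos(-6.371°) = 27.79 W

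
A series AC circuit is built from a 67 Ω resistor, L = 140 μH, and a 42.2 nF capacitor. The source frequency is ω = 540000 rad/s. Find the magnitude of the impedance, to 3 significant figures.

74.1 Ω

X_L = ωL = 75.6 Ω
X_C = 1/(ωC) = 43.9 Ω
Net reactance X = X_L − X_C = 31.7 Ω
Z = 67.0 + j31.7 Ω
|Z| = √(67.0² + 31.7²) = 74.1 Ω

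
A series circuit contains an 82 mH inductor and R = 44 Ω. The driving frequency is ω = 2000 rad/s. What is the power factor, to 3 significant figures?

X_L = ωL = 164 Ω
Z = 44.0 + j164 Ω
|Z| = √(44.0² + 164²) = 170 Ω
∠Z = arctan(164/44.0) = 75.0°
cos φ = cos(75.0°) = 0.259

0.259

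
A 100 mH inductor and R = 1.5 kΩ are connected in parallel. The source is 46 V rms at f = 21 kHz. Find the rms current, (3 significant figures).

ω = 2πf = 131900 rad/s
X_L = ωL = 13200 Ω
Parallel: admittances add. Y = 1/R + 1/(jωL)
Y = (0.000667 − j7.58e-05) S
|Y| = 0.000671 S → |Z| = 1/|Y| = 1490 Ω, ∠Z = −∠Y = 6.49°
I = V/|Z| = 46/1490 = 30.9 mA

30.9 mA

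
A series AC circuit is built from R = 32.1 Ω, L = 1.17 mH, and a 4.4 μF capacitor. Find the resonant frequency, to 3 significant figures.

2.22 kHz

ω₀ = 1/√(LC) = 1/√(0.00117 × 4.4e-06) = 13940 rad/s
f₀ = ω₀/(2π) = 2.22 kHz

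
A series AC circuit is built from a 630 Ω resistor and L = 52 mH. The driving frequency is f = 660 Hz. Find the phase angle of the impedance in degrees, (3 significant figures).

18.9°

ω = 2πf = 4147 rad/s
X_L = ωL = 216 Ω
Z = 630 + j216 Ω
|Z| = √(630² + 216²) = 666 Ω
∠Z = arctan(216/630) = 18.9°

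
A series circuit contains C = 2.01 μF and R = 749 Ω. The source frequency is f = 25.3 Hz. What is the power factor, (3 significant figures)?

ω = 2πf = 159.0 rad/s
X_C = 1/(ωC) = 3130 Ω
Z = 749 − j3130 Ω
|Z| = √(749² + 3130²) = 3220 Ω
∠Z = arctan(-3130/749) = -76.5°
cos φ = cos(-76.5°) = 0.233

0.233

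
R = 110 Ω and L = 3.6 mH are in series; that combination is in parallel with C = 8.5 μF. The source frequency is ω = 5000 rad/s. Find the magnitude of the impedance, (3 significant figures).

X_L = ωL = 18.0 Ω
X_C = 1/(ωC) = 23.5 Ω
Branch 1 (R+jX_L): Z₁ = 110 + j18.0 Ω, |Z₁| = 111 Ω
Branch 2 (−jX_C): Z₂ = −j23.5 Ω
Parallel: Z = Z₁Z₂/(Z₁+Z₂), |Z| = 23.8 Ω, ∠Z = -77.8°

23.8 Ω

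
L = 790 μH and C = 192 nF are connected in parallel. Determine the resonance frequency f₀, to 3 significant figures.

ω₀ = 1/√(LC) = 1/√(0.00079 × 1.92e-07) = 81200 rad/s
f₀ = ω₀/(2π) = 12.9 kHz

12.9 kHz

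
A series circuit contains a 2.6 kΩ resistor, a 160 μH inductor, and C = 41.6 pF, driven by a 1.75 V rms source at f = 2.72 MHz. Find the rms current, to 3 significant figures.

ω = 2πf = 1.709e+07 rad/s
X_L = ωL = 2730 Ω
X_C = 1/(ωC) = 1410 Ω
Net reactance X = X_L − X_C = 1330 Ω
Z = 2600 + j1330 Ω
|Z| = √(2600² + 1330²) = 2920 Ω
I = V/|Z| = 1.75/2920 = 599 μA

599 μA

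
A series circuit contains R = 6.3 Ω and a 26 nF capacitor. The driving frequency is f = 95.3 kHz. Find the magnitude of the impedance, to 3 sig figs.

64.5 Ω

ω = 2πf = 598800 rad/s
X_C = 1/(ωC) = 64.2 Ω
Z = 6.30 − j64.2 Ω
|Z| = √(6.30² + 64.2²) = 64.5 Ω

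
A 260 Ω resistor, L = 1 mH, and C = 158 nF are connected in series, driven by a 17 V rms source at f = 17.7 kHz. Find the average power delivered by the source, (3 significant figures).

1.07 W

ω = 2πf = 111200 rad/s
X_L = ωL = 111 Ω
X_C = 1/(ωC) = 56.9 Ω
Net reactance X = X_L − X_C = 54.3 Ω
Z = 260 + j54.3 Ω
|Z| = √(260² + 54.3²) = 266 Ω
∠Z = arctan(54.3/260) = 11.8°
I = V/|Z| = 64.0 mA
P = VI cos φ = 17 × 0.0640 × cos(11.8°) = 1.07 W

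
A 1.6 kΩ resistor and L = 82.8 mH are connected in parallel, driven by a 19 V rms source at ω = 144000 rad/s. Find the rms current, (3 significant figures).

12.0 mA

X_L = ωL = 11900 Ω
Parallel: admittances add. Y = 1/R + 1/(jωL)
Y = (0.000625 − j8.39e-05) S
|Y| = 0.000631 S → |Z| = 1/|Y| = 1590 Ω, ∠Z = −∠Y = 7.64°
I = V/|Z| = 19/1590 = 12.0 mA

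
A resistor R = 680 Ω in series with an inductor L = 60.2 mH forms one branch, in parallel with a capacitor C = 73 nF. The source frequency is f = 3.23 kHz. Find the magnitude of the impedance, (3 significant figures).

1080 Ω

ω = 2πf = 20290 rad/s
X_L = ωL = 1220 Ω
X_C = 1/(ωC) = 675 Ω
Branch 1 (R+jX_L): Z₁ = 680 + j1220 Ω, |Z₁| = 1400 Ω
Branch 2 (−jX_C): Z₂ = −j675 Ω
Parallel: Z = Z₁Z₂/(Z₁+Z₂), |Z| = 1080 Ω, ∠Z = -67.9°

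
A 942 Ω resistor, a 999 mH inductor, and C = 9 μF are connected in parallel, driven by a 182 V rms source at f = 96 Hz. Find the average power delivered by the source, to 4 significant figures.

35.16 W

ω = 2πf = 603.2 rad/s
X_L = ωL = 602.6 Ω
X_C = 1/(ωC) = 184.2 Ω
Parallel: admittances add. Y = 1/R + 1/(jωL) + jωC
Y = (0.001062 + j0.003769) S
|Y| = 0.003916 S → |Z| = 1/|Y| = 255.4 Ω, ∠Z = −∠Y = -74.27°
I = V/|Z| = 712.7 mA
P = VI cos φ = 182 × 0.7127 × cos(-74.27°) = 35.16 W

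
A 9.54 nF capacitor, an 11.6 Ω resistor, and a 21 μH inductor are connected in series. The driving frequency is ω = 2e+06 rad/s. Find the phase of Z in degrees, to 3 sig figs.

X_L = ωL = 42.0 Ω
X_C = 1/(ωC) = 52.4 Ω
Net reactance X = X_L − X_C = -10.4 Ω
Z = 11.6 − j10.4 Ω
|Z| = √(11.6² + 10.4²) = 15.6 Ω
∠Z = arctan(-10.4/11.6) = -41.9°

-41.9°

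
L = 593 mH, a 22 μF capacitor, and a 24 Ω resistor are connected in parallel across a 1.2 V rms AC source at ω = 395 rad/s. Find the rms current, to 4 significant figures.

50.28 mA

X_L = ωL = 234.2 Ω
X_C = 1/(ωC) = 115.1 Ω
Parallel: admittances add. Y = 1/R + 1/(jωL) + jωC
Y = (0.04167 + j0.004421) S
|Y| = 0.04190 S → |Z| = 1/|Y| = 23.87 Ω, ∠Z = −∠Y = -6.056°
I = V/|Z| = 1.2/23.87 = 50.28 mA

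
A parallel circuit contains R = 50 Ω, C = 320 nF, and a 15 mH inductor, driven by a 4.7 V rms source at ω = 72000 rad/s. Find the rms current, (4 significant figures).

X_L = ωL = 1080 Ω
X_C = 1/(ωC) = 43.40 Ω
Parallel: admittances add. Y = 1/R + 1/(jωL) + jωC
Y = (0.02000 + j0.02211) S
|Y| = 0.02982 S → |Z| = 1/|Y| = 33.54 Ω, ∠Z = −∠Y = -47.87°
I = V/|Z| = 4.7/33.54 = 140.1 mA

140.1 mA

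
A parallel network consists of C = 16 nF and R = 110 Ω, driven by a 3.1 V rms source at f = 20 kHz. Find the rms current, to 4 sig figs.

ω = 2πf = 125700 rad/s
X_C = 1/(ωC) = 497.4 Ω
Parallel: admittances add. Y = 1/R + jωC
Y = (0.009091 + j0.002011) S
|Y| = 0.009311 S → |Z| = 1/|Y| = 107.4 Ω, ∠Z = −∠Y = -12.47°
I = V/|Z| = 3.1/107.4 = 28.86 mA

28.86 mA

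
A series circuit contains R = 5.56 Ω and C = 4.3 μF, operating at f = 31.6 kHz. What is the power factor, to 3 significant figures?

0.979

ω = 2πf = 198500 rad/s
X_C = 1/(ωC) = 1.17 Ω
Z = 5.56 − j1.17 Ω
|Z| = √(5.56² + 1.17²) = 5.68 Ω
∠Z = arctan(-1.17/5.56) = -11.9°
cos φ = cos(-11.9°) = 0.979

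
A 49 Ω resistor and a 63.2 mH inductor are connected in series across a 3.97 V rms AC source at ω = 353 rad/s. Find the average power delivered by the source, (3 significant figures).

X_L = ωL = 22.3 Ω
Z = 49.0 + j22.3 Ω
|Z| = √(49.0² + 22.3²) = 53.8 Ω
∠Z = arctan(22.3/49.0) = 24.5°
I = V/|Z| = 73.7 mA
P = VI cos φ = 3.97 × 0.0737 × cos(24.5°) = 266 mW

266 mW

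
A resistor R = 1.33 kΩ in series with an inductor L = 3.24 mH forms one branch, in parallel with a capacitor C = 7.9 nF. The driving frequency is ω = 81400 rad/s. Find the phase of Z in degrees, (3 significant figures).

-34.6°

X_L = ωL = 264 Ω
X_C = 1/(ωC) = 1560 Ω
Branch 1 (R+jX_L): Z₁ = 1330 + j264 Ω, |Z₁| = 1360 Ω
Branch 2 (−jX_C): Z₂ = −j1560 Ω
Parallel: Z = Z₁Z₂/(Z₁+Z₂), |Z| = 1140 Ω, ∠Z = -34.6°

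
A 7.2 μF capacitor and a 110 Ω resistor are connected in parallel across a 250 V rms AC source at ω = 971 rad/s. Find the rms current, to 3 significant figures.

X_C = 1/(ωC) = 143 Ω
Parallel: admittances add. Y = 1/R + jωC
Y = (0.00909 + j0.00699) S
|Y| = 0.0115 S → |Z| = 1/|Y| = 87.2 Ω, ∠Z = −∠Y = -37.6°
I = V/|Z| = 250/87.2 = 2.87 A

2.87 A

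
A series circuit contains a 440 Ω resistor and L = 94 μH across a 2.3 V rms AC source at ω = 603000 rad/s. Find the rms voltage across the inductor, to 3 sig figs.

0.294 V

X_L = ωL = 56.7 Ω
Z = 440 + j56.7 Ω
|Z| = √(440² + 56.7²) = 444 Ω
I = V/|Z| = 5.18 mA
V_L = I·|Z_L| = 0.00518 × 56.7 = 0.294 V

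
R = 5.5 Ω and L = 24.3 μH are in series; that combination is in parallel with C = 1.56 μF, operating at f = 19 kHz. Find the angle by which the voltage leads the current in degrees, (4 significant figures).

-38.02°

ω = 2πf = 119400 rad/s
X_L = ωL = 2.901 Ω
X_C = 1/(ωC) = 5.370 Ω
Branch 1 (R+jX_L): Z₁ = 5.500 + j2.901 Ω, |Z₁| = 6.218 Ω
Branch 2 (−jX_C): Z₂ = −j5.370 Ω
Parallel: Z = Z₁Z₂/(Z₁+Z₂), |Z| = 5.538 Ω, ∠Z = -38.02°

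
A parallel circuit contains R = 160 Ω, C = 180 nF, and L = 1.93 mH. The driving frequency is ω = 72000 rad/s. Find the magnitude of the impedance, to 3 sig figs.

118 Ω

X_L = ωL = 139 Ω
X_C = 1/(ωC) = 77.2 Ω
Parallel: admittances add. Y = 1/R + 1/(jωL) + jωC
Y = (0.00625 + j0.00576) S
|Y| = 0.00850 S → |Z| = 1/|Y| = 118 Ω, ∠Z = −∠Y = -42.7°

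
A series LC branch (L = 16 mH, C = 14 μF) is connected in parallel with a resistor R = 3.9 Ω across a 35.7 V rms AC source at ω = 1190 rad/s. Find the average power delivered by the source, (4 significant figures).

X_L = ωL = 19.04 Ω
X_C = 1/(ωC) = 60.02 Ω
Branch 1: Z₁ = R = 3.900 Ω
Branch 2 (series LC): Z₂ = j(X_L − X_C) = −j40.98 Ω
Parallel: Z = Z₁Z₂/(Z₁+Z₂), |Z| = 3.882 Ω, ∠Z = -5.436°
I = V/|Z| = 9.195 A
P = VI cos φ = 35.7 × 9.195 × cos(-5.436°) = 326.8 W

326.8 W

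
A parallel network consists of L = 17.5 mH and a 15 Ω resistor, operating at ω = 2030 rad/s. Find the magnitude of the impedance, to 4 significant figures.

13.82 Ω

X_L = ωL = 35.53 Ω
Parallel: admittances add. Y = 1/R + 1/(jωL)
Y = (0.06667 − j0.02815) S
|Y| = 0.07237 S → |Z| = 1/|Y| = 13.82 Ω, ∠Z = −∠Y = 22.89°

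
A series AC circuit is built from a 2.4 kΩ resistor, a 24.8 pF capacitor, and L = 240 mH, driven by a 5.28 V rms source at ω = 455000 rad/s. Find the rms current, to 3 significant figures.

255 μA

X_L = ωL = 109000 Ω
X_C = 1/(ωC) = 88600 Ω
Net reactance X = X_L − X_C = 20600 Ω
Z = 2400 + j20600 Ω
|Z| = √(2400² + 20600²) = 20700 Ω
I = V/|Z| = 5.28/20700 = 255 μA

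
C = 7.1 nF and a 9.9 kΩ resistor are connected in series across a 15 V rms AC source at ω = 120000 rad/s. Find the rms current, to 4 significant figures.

1.505 mA

X_C = 1/(ωC) = 1174 Ω
Z = 9900 − j1174 Ω
|Z| = √(9900² + 1174²) = 9969 Ω
I = V/|Z| = 15/9969 = 1.505 mA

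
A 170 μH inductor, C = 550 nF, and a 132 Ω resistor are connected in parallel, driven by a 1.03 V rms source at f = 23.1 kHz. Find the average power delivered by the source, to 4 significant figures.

8.037 mW

ω = 2πf = 145100 rad/s
X_L = ωL = 24.67 Ω
X_C = 1/(ωC) = 12.53 Ω
Parallel: admittances add. Y = 1/R + 1/(jωL) + jωC
Y = (0.007576 + j0.03930) S
|Y| = 0.04002 S → |Z| = 1/|Y| = 24.99 Ω, ∠Z = −∠Y = -79.09°
I = V/|Z| = 41.22 mA
P = VI cos φ = 1.03 × 0.04122 × cos(-79.09°) = 8.037 mW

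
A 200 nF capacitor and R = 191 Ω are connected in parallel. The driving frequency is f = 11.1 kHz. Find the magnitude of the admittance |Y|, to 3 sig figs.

14.9 mS

ω = 2πf = 69740 rad/s
X_C = 1/(ωC) = 71.7 Ω
Parallel: admittances add. Y = 1/R + jωC
Y = (0.00524 + j0.0139) S
|Y| = 0.0149 S → |Z| = 1/|Y| = 67.1 Ω, ∠Z = −∠Y = -69.4°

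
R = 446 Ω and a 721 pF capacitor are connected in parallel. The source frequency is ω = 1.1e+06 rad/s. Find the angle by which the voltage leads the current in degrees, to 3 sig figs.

X_C = 1/(ωC) = 1260 Ω
Parallel: admittances add. Y = 1/R + jωC
Y = (0.00224 + j0.000793) S
|Y| = 0.00238 S → |Z| = 1/|Y| = 420 Ω, ∠Z = −∠Y = -19.5°

-19.5°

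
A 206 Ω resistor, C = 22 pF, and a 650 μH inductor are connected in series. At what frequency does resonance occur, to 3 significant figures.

ω₀ = 1/√(LC) = 1/√(0.00065 × 2.2e-11) = 8.362e+06 rad/s
f₀ = ω₀/(2π) = 1.33 MHz

1.33 MHz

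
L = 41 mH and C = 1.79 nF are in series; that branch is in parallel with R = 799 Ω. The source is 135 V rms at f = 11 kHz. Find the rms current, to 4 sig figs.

170.9 mA

ω = 2πf = 69120 rad/s
X_L = ωL = 2834 Ω
X_C = 1/(ωC) = 8083 Ω
Branch 1: Z₁ = R = 799.0 Ω
Branch 2 (series LC): Z₂ = j(X_L − X_C) = −j5249 Ω
Parallel: Z = Z₁Z₂/(Z₁+Z₂), |Z| = 789.9 Ω, ∠Z = -8.655°
I = V/|Z| = 135/789.9 = 170.9 mA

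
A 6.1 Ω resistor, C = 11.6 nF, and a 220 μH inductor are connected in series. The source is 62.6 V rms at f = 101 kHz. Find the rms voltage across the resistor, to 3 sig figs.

53.3 V

ω = 2πf = 634600 rad/s
X_L = ωL = 140 Ω
X_C = 1/(ωC) = 136 Ω
Net reactance X = X_L − X_C = 3.77 Ω
Z = 6.10 + j3.77 Ω
|Z| = √(6.10² + 3.77²) = 7.17 Ω
I = V/|Z| = 8.73 A
V_R = I·|Z_R| = 8.73 × 6.10 = 53.3 V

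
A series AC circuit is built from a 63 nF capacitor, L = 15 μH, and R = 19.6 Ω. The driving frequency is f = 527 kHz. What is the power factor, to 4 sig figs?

ω = 2πf = 3.311e+06 rad/s
X_L = ωL = 49.67 Ω
X_C = 1/(ωC) = 4.794 Ω
Net reactance X = X_L − X_C = 44.87 Ω
Z = 19.60 + j44.87 Ω
|Z| = √(19.60² + 44.87²) = 48.97 Ω
∠Z = arctan(44.87/19.60) = 66.41°
cos φ = cos(66.41°) = 0.4003

0.4003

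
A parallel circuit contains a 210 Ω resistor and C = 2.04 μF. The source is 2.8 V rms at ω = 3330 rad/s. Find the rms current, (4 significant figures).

X_C = 1/(ωC) = 147.2 Ω
Parallel: admittances add. Y = 1/R + jωC
Y = (0.004762 + j0.006793) S
|Y| = 0.008296 S → |Z| = 1/|Y| = 120.5 Ω, ∠Z = −∠Y = -54.97°
I = V/|Z| = 2.8/120.5 = 23.23 mA

23.23 mA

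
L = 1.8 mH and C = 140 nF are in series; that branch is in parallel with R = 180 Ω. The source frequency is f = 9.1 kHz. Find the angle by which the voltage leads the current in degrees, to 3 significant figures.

ω = 2πf = 57180 rad/s
X_L = ωL = 103 Ω
X_C = 1/(ωC) = 125 Ω
Branch 1: Z₁ = R = 180 Ω
Branch 2 (series LC): Z₂ = j(X_L − X_C) = −j22.0 Ω
Parallel: Z = Z₁Z₂/(Z₁+Z₂), |Z| = 21.8 Ω, ∠Z = -83.0°

-83.0°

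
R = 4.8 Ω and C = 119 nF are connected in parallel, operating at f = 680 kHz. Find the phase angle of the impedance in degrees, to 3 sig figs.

-67.7°

ω = 2πf = 4.273e+06 rad/s
X_C = 1/(ωC) = 1.97 Ω
Parallel: admittances add. Y = 1/R + jωC
Y = (0.208 + j0.508) S
|Y| = 0.549 S → |Z| = 1/|Y| = 1.82 Ω, ∠Z = −∠Y = -67.7°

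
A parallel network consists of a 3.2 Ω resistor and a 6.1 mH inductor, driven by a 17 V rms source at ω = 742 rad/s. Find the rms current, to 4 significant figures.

6.506 A

X_L = ωL = 4.526 Ω
Parallel: admittances add. Y = 1/R + 1/(jωL)
Y = (0.3125 − j0.2209) S
|Y| = 0.3827 S → |Z| = 1/|Y| = 2.613 Ω, ∠Z = −∠Y = 35.26°
I = V/|Z| = 17/2.613 = 6.506 A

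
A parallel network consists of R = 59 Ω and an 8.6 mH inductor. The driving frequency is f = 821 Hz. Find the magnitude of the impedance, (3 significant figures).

35.5 Ω

ω = 2πf = 5158 rad/s
X_L = ωL = 44.4 Ω
Parallel: admittances add. Y = 1/R + 1/(jωL)
Y = (0.0169 − j0.0225) S
|Y| = 0.0282 S → |Z| = 1/|Y| = 35.5 Ω, ∠Z = −∠Y = 53.1°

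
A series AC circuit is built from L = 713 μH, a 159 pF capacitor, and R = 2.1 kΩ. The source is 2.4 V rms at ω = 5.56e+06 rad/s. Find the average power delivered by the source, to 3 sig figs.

973 μW

X_L = ωL = 3960 Ω
X_C = 1/(ωC) = 1130 Ω
Net reactance X = X_L − X_C = 2830 Ω
Z = 2100 + j2830 Ω
|Z| = √(2100² + 2830²) = 3530 Ω
∠Z = arctan(2830/2100) = 53.5°
I = V/|Z| = 681 μA
P = VI cos φ = 2.4 × 0.000681 × cos(53.5°) = 973 μW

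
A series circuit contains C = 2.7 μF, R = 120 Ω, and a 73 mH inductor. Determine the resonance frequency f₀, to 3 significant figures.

358 Hz

ω₀ = 1/√(LC) = 1/√(0.073 × 2.7e-06) = 2252 rad/s
f₀ = ω₀/(2π) = 358 Hz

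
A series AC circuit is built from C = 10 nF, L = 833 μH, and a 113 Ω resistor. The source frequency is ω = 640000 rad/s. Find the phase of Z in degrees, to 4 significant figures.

73.31°

X_L = ωL = 533.1 Ω
X_C = 1/(ωC) = 156.2 Ω
Net reactance X = X_L − X_C = 376.9 Ω
Z = 113.0 + j376.9 Ω
|Z| = √(113.0² + 376.9²) = 393.4 Ω
∠Z = arctan(376.9/113.0) = 73.31°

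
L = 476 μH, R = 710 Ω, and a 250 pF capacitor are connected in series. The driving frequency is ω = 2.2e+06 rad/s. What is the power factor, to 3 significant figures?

X_L = ωL = 1050 Ω
X_C = 1/(ωC) = 1820 Ω
Net reactance X = X_L − X_C = -771 Ω
Z = 710 − j771 Ω
|Z| = √(710² + 771²) = 1050 Ω
∠Z = arctan(-771/710) = -47.4°
cos φ = cos(-47.4°) = 0.677

0.677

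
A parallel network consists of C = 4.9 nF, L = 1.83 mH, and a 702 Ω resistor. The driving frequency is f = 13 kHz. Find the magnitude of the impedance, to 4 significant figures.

155.1 Ω

ω = 2πf = 81680 rad/s
X_L = ωL = 149.5 Ω
X_C = 1/(ωC) = 2499 Ω
Parallel: admittances add. Y = 1/R + 1/(jωL) + jωC
Y = (0.001425 − j0.006290) S
|Y| = 0.006449 S → |Z| = 1/|Y| = 155.1 Ω, ∠Z = −∠Y = 77.24°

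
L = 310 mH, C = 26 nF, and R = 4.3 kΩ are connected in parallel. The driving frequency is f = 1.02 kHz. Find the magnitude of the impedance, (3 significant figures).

ω = 2πf = 6409 rad/s
X_L = ωL = 1990 Ω
X_C = 1/(ωC) = 6000 Ω
Parallel: admittances add. Y = 1/R + 1/(jωL) + jωC
Y = (0.000233 − j0.000337) S
|Y| = 0.000409 S → |Z| = 1/|Y| = 2440 Ω, ∠Z = −∠Y = 55.4°

2440 Ω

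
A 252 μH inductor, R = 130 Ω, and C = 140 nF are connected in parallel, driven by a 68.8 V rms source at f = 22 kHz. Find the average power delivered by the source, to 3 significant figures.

ω = 2πf = 138200 rad/s
X_L = ωL = 34.8 Ω
X_C = 1/(ωC) = 51.7 Ω
Parallel: admittances add. Y = 1/R + 1/(jωL) + jωC
Y = (0.00769 − j0.00936) S
|Y| = 0.0121 S → |Z| = 1/|Y| = 82.6 Ω, ∠Z = −∠Y = 50.6°
I = V/|Z| = 833 mA
P = VI cos φ = 68.8 × 0.833 × cos(50.6°) = 36.4 W

36.4 W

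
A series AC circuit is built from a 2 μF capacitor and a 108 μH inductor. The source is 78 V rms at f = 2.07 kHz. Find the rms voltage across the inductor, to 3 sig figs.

ω = 2πf = 13010 rad/s
X_L = ωL = 1.40 Ω
X_C = 1/(ωC) = 38.4 Ω
Net reactance X = X_L − X_C = -37.0 Ω
Z = − j37.0 Ω
|Z| = √(0² + 37.0²) = 37.0 Ω
I = V/|Z| = 2.11 A
V_L = I·|Z_L| = 2.11 × 1.40 = 2.96 V

2.96 V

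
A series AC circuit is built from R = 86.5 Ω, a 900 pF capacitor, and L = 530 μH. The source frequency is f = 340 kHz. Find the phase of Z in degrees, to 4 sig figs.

81.96°

ω = 2πf = 2.136e+06 rad/s
X_L = ωL = 1132 Ω
X_C = 1/(ωC) = 520.1 Ω
Net reactance X = X_L − X_C = 612.1 Ω
Z = 86.50 + j612.1 Ω
|Z| = √(86.50² + 612.1²) = 618.2 Ω
∠Z = arctan(612.1/86.50) = 81.96°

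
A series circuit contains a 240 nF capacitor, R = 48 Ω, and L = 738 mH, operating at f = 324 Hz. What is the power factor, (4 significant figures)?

ω = 2πf = 2036 rad/s
X_L = ωL = 1502 Ω
X_C = 1/(ωC) = 2047 Ω
Net reactance X = X_L − X_C = -544.4 Ω
Z = 48.00 − j544.4 Ω
|Z| = √(48.00² + 544.4²) = 546.5 Ω
∠Z = arctan(-544.4/48.00) = -84.96°
cos φ = cos(-84.96°) = 0.08784

0.08784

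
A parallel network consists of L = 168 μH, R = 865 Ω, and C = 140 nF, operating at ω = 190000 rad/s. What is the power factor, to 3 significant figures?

X_L = ωL = 31.9 Ω
X_C = 1/(ωC) = 37.6 Ω
Parallel: admittances add. Y = 1/R + 1/(jωL) + jωC
Y = (0.00116 − j0.00473) S
|Y| = 0.00487 S → |Z| = 1/|Y| = 205 Ω, ∠Z = −∠Y = 76.3°
cos φ = cos(76.3°) = 0.238

0.238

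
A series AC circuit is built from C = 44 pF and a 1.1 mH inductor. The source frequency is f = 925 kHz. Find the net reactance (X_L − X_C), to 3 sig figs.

ω = 2πf = 5.812e+06 rad/s
X_L = ωL = 6390 Ω
X_C = 1/(ωC) = 3910 Ω
X = 6390 − 3910 = 2480 Ω

2480 Ω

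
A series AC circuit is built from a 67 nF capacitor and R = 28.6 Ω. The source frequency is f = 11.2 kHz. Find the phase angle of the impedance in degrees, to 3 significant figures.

ω = 2πf = 70370 rad/s
X_C = 1/(ωC) = 212 Ω
Z = 28.6 − j212 Ω
|Z| = √(28.6² + 212²) = 214 Ω
∠Z = arctan(-212/28.6) = -82.3°

-82.3°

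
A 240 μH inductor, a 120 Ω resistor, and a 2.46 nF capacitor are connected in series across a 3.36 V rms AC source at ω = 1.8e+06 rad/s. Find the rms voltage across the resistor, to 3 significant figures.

X_L = ωL = 432 Ω
X_C = 1/(ωC) = 226 Ω
Net reactance X = X_L − X_C = 206 Ω
Z = 120 + j206 Ω
|Z| = √(120² + 206²) = 239 Ω
I = V/|Z| = 14.1 mA
V_R = I·|Z_R| = 0.0141 × 120 = 1.69 V

1.69 V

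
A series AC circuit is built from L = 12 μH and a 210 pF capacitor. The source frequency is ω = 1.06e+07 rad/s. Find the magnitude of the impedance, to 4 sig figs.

X_L = ωL = 127.2 Ω
X_C = 1/(ωC) = 449.2 Ω
Net reactance X = X_L − X_C = -322.0 Ω
Z = − j322.0 Ω
|Z| = √(0² + 322.0²) = 322.0 Ω

322.0 Ω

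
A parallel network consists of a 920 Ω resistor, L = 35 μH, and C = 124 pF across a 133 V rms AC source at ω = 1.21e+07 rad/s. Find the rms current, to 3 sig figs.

184 mA

X_L = ωL = 423 Ω
X_C = 1/(ωC) = 666 Ω
Parallel: admittances add. Y = 1/R + 1/(jωL) + jωC
Y = (0.00109 − j0.000861) S
|Y| = 0.00139 S → |Z| = 1/|Y| = 721 Ω, ∠Z = −∠Y = 38.4°
I = V/|Z| = 133/721 = 184 mA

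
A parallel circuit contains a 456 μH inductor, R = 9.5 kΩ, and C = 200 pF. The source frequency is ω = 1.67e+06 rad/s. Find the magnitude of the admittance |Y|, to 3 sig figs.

985 μS

X_L = ωL = 762 Ω
X_C = 1/(ωC) = 2990 Ω
Parallel: admittances add. Y = 1/R + 1/(jωL) + jωC
Y = (0.000105 − j0.000979) S
|Y| = 0.000985 S → |Z| = 1/|Y| = 1020 Ω, ∠Z = −∠Y = 83.9°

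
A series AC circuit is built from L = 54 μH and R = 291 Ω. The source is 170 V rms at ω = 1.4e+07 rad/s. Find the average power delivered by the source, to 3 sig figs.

X_L = ωL = 756 Ω
Z = 291 + j756 Ω
|Z| = √(291² + 756²) = 810 Ω
∠Z = arctan(756/291) = 68.9°
I = V/|Z| = 210 mA
P = VI cos φ = 170 × 0.210 × cos(68.9°) = 12.8 W

12.8 W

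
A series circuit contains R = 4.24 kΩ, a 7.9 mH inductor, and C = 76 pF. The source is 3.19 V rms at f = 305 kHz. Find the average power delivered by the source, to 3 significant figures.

ω = 2πf = 1.916e+06 rad/s
X_L = ωL = 15100 Ω
X_C = 1/(ωC) = 6870 Ω
Net reactance X = X_L − X_C = 8270 Ω
Z = 4240 + j8270 Ω
|Z| = √(4240² + 8270²) = 9300 Ω
∠Z = arctan(8270/4240) = 62.9°
I = V/|Z| = 343 μA
P = VI cos φ = 3.19 × 0.000343 × cos(62.9°) = 499 μW

499 μW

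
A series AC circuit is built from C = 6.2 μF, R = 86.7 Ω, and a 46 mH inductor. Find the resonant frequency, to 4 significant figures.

ω₀ = 1/√(LC) = 1/√(0.046 × 6.2e-06) = 1873 rad/s
f₀ = ω₀/(2π) = 298.0 Hz

298.0 Hz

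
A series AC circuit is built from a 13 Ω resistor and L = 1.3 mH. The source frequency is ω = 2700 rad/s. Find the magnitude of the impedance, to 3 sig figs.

13.5 Ω

X_L = ωL = 3.51 Ω
Z = 13.0 + j3.51 Ω
|Z| = √(13.0² + 3.51²) = 13.5 Ω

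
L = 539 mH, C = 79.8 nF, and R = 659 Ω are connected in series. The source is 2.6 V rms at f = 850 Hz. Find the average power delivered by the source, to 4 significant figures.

ω = 2πf = 5341 rad/s
X_L = ωL = 2879 Ω
X_C = 1/(ωC) = 2346 Ω
Net reactance X = X_L − X_C = 532.3 Ω
Z = 659.0 + j532.3 Ω
|Z| = √(659.0² + 532.3²) = 847.1 Ω
∠Z = arctan(532.3/659.0) = 38.93°
I = V/|Z| = 3.069 mA
P = VI cos φ = 2.6 × 0.003069 × cos(38.93°) = 6.208 mW

6.208 mW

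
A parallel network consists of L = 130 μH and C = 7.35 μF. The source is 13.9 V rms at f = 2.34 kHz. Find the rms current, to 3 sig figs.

ω = 2πf = 14700 rad/s
X_L = ωL = 1.91 Ω
X_C = 1/(ωC) = 9.25 Ω
Parallel: admittances add. Y = 1/(jωL) + jωC
Y = (0 − j0.415) S
|Y| = 0.415 S → |Z| = 1/|Y| = 2.41 Ω, ∠Z = −∠Y = 90.0°
I = V/|Z| = 13.9/2.41 = 5.77 A

5.77 A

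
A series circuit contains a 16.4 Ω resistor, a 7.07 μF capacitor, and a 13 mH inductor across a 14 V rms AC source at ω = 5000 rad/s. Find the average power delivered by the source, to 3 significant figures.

X_L = ωL = 65.0 Ω
X_C = 1/(ωC) = 28.3 Ω
Net reactance X = X_L − X_C = 36.7 Ω
Z = 16.4 + j36.7 Ω
|Z| = √(16.4² + 36.7²) = 40.2 Ω
∠Z = arctan(36.7/16.4) = 65.9°
I = V/|Z| = 348 mA
P = VI cos φ = 14 × 0.348 × cos(65.9°) = 1.99 W

1.99 W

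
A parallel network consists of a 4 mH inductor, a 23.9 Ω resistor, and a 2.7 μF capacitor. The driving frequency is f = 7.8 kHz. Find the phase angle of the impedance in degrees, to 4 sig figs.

-71.80°

ω = 2πf = 49010 rad/s
X_L = ωL = 196.0 Ω
X_C = 1/(ωC) = 7.557 Ω
Parallel: admittances add. Y = 1/R + 1/(jωL) + jωC
Y = (0.04184 + j0.1272) S
|Y| = 0.1339 S → |Z| = 1/|Y| = 7.467 Ω, ∠Z = −∠Y = -71.80°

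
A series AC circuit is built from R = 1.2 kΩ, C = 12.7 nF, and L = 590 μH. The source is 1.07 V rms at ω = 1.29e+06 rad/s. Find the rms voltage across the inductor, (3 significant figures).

0.586 V

X_L = ωL = 761 Ω
X_C = 1/(ωC) = 61.0 Ω
Net reactance X = X_L − X_C = 700 Ω
Z = 1200 + j700 Ω
|Z| = √(1200² + 700²) = 1390 Ω
I = V/|Z| = 770 μA
V_L = I·|Z_L| = 0.000770 × 761 = 0.586 V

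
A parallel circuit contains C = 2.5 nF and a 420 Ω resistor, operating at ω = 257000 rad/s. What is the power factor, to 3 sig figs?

0.965

X_C = 1/(ωC) = 1560 Ω
Parallel: admittances add. Y = 1/R + jωC
Y = (0.00238 + j0.000643) S
|Y| = 0.00247 S → |Z| = 1/|Y| = 405 Ω, ∠Z = −∠Y = -15.1°
cos φ = cos(-15.1°) = 0.965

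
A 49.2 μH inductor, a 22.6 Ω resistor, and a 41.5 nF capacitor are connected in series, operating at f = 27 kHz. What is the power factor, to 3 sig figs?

ω = 2πf = 169600 rad/s
X_L = ωL = 8.35 Ω
X_C = 1/(ωC) = 142 Ω
Net reactance X = X_L − X_C = -134 Ω
Z = 22.6 − j134 Ω
|Z| = √(22.6² + 134²) = 136 Ω
∠Z = arctan(-134/22.6) = -80.4°
cos φ = cos(-80.4°) = 0.167

0.167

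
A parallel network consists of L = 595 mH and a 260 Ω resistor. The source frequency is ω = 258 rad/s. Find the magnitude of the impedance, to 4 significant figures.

X_L = ωL = 153.5 Ω
Parallel: admittances add. Y = 1/R + 1/(jωL)
Y = (0.003846 − j0.006514) S
|Y| = 0.007565 S → |Z| = 1/|Y| = 132.2 Ω, ∠Z = −∠Y = 59.44°

132.2 Ω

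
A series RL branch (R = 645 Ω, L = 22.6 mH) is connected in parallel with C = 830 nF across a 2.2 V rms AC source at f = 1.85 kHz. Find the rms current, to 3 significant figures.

ω = 2πf = 11620 rad/s
X_L = ωL = 263 Ω
X_C = 1/(ωC) = 104 Ω
Branch 1 (R+jX_L): Z₁ = 645 + j263 Ω, |Z₁| = 696 Ω
Branch 2 (−jX_C): Z₂ = −j104 Ω
Parallel: Z = Z₁Z₂/(Z₁+Z₂), |Z| = 109 Ω, ∠Z = -81.7°
I = V/|Z| = 2.2/109 = 20.2 mA

20.2 mA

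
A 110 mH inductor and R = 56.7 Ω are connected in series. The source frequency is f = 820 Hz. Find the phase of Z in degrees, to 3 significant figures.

84.3°

ω = 2πf = 5152 rad/s
X_L = ωL = 567 Ω
Z = 56.7 + j567 Ω
|Z| = √(56.7² + 567²) = 570 Ω
∠Z = arctan(567/56.7) = 84.3°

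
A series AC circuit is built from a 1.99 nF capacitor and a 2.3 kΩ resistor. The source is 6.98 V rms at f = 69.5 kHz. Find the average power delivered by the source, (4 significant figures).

ω = 2πf = 436700 rad/s
X_C = 1/(ωC) = 1151 Ω
Z = 2300 − j1151 Ω
|Z| = √(2300² + 1151²) = 2572 Ω
∠Z = arctan(-1151/2300) = -26.58°
I = V/|Z| = 2.714 mA
P = VI cos φ = 6.98 × 0.002714 × cos(-26.58°) = 16.94 mW

16.94 mW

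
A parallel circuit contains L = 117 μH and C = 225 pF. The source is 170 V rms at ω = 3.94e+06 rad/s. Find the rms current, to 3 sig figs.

X_L = ωL = 461 Ω
X_C = 1/(ωC) = 1130 Ω
Parallel: admittances add. Y = 1/(jωL) + jωC
Y = (0 − j0.00128) S
|Y| = 0.00128 S → |Z| = 1/|Y| = 780 Ω, ∠Z = −∠Y = 90.0°
I = V/|Z| = 170/780 = 218 mA

218 mA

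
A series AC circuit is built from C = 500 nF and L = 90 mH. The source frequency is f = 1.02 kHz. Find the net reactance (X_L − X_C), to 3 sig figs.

ω = 2πf = 6409 rad/s
X_L = ωL = 577 Ω
X_C = 1/(ωC) = 312 Ω
X = 577 − 312 = 265 Ω

265 Ω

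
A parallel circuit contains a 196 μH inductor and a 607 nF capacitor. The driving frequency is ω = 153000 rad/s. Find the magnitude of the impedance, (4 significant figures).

16.80 Ω

X_L = ωL = 29.99 Ω
X_C = 1/(ωC) = 10.77 Ω
Parallel: admittances add. Y = 1/(jωL) + jωC
Y = (0 + j0.05952) S
|Y| = 0.05952 S → |Z| = 1/|Y| = 16.80 Ω, ∠Z = −∠Y = -90.00°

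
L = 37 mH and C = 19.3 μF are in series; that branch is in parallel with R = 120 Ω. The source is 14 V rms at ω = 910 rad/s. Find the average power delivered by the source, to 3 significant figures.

X_L = ωL = 33.7 Ω
X_C = 1/(ωC) = 56.9 Ω
Branch 1: Z₁ = R = 120 Ω
Branch 2 (series LC): Z₂ = j(X_L − X_C) = −j23.3 Ω
Parallel: Z = Z₁Z₂/(Z₁+Z₂), |Z| = 22.8 Ω, ∠Z = -79.0°
I = V/|Z| = 613 mA
P = VI cos φ = 14 × 0.613 × cos(-79.0°) = 1.63 W

1.63 W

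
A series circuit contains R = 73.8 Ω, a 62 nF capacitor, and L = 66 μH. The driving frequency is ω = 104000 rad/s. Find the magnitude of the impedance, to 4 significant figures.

165.6 Ω

X_L = ωL = 6.864 Ω
X_C = 1/(ωC) = 155.1 Ω
Net reactance X = X_L − X_C = -148.2 Ω
Z = 73.80 − j148.2 Ω
|Z| = √(73.80² + 148.2²) = 165.6 Ω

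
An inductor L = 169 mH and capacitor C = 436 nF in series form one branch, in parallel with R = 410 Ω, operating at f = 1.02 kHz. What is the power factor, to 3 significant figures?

0.871

ω = 2πf = 6409 rad/s
X_L = ωL = 1080 Ω
X_C = 1/(ωC) = 358 Ω
Branch 1: Z₁ = R = 410 Ω
Branch 2 (series LC): Z₂ = j(X_L − X_C) = j725 Ω
Parallel: Z = Z₁Z₂/(Z₁+Z₂), |Z| = 357 Ω, ∠Z = 29.5°
cos φ = cos(29.5°) = 0.871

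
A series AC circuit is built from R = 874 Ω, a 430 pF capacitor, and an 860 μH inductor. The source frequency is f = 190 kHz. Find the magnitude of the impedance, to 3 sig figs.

1270 Ω

ω = 2πf = 1.194e+06 rad/s
X_L = ωL = 1030 Ω
X_C = 1/(ωC) = 1950 Ω
Net reactance X = X_L − X_C = -921 Ω
Z = 874 − j921 Ω
|Z| = √(874² + 921²) = 1270 Ω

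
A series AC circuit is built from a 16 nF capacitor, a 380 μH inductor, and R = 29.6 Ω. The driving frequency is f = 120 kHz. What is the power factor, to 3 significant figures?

ω = 2πf = 754000 rad/s
X_L = ωL = 287 Ω
X_C = 1/(ωC) = 82.9 Ω
Net reactance X = X_L − X_C = 204 Ω
Z = 29.6 + j204 Ω
|Z| = √(29.6² + 204²) = 206 Ω
∠Z = arctan(204/29.6) = 81.7°
cos φ = cos(81.7°) = 0.144

0.144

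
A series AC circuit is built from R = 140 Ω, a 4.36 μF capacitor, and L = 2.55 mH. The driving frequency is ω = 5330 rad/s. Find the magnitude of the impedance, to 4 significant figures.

143.1 Ω

X_L = ωL = 13.59 Ω
X_C = 1/(ωC) = 43.03 Ω
Net reactance X = X_L − X_C = -29.44 Ω
Z = 140.0 − j29.44 Ω
|Z| = √(140.0² + 29.44²) = 143.1 Ω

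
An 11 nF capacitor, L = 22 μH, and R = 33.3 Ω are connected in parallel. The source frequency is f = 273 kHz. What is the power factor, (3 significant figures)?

0.969

ω = 2πf = 1.715e+06 rad/s
X_L = ωL = 37.7 Ω
X_C = 1/(ωC) = 53.0 Ω
Parallel: admittances add. Y = 1/R + 1/(jωL) + jωC
Y = (0.0300 − j0.00763) S
|Y| = 0.0310 S → |Z| = 1/|Y| = 32.3 Ω, ∠Z = −∠Y = 14.3°
cos φ = cos(14.3°) = 0.969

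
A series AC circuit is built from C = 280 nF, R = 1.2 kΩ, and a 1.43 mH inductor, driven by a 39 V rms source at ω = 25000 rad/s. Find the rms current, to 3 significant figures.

32.4 mA

X_L = ωL = 35.8 Ω
X_C = 1/(ωC) = 143 Ω
Net reactance X = X_L − X_C = -107 Ω
Z = 1200 − j107 Ω
|Z| = √(1200² + 107²) = 1200 Ω
I = V/|Z| = 39/1200 = 32.4 mA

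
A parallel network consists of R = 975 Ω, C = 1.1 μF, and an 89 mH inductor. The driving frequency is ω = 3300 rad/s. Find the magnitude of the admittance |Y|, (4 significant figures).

1.050 mS

X_L = ωL = 293.7 Ω
X_C = 1/(ωC) = 275.5 Ω
Parallel: admittances add. Y = 1/R + 1/(jωL) + jωC
Y = (0.001026 + j0.0002252) S
|Y| = 0.001050 S → |Z| = 1/|Y| = 952.3 Ω, ∠Z = −∠Y = -12.38°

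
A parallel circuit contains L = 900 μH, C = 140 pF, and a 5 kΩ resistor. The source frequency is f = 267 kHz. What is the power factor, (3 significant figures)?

ω = 2πf = 1.678e+06 rad/s
X_L = ωL = 1510 Ω
X_C = 1/(ωC) = 4260 Ω
Parallel: admittances add. Y = 1/R + 1/(jωL) + jωC
Y = (0.000200 − j0.000427) S
|Y| = 0.000472 S → |Z| = 1/|Y| = 2120 Ω, ∠Z = −∠Y = 64.9°
cos φ = cos(64.9°) = 0.424

0.424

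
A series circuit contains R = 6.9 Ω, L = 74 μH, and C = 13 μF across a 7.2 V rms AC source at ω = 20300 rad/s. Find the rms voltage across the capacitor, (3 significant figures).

X_L = ωL = 1.50 Ω
X_C = 1/(ωC) = 3.79 Ω
Net reactance X = X_L − X_C = -2.29 Ω
Z = 6.90 − j2.29 Ω
|Z| = √(6.90² + 2.29²) = 7.27 Ω
I = V/|Z| = 990 mA
V_C = I·|Z_C| = 0.990 × 3.79 = 3.75 V

3.75 V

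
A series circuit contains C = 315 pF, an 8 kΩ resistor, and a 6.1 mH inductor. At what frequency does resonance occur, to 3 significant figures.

ω₀ = 1/√(LC) = 1/√(0.0061 × 3.15e-10) = 721400 rad/s
f₀ = ω₀/(2π) = 115 kHz

115 kHz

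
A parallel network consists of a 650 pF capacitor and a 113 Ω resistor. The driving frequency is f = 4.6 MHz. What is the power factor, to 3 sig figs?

0.426

ω = 2πf = 2.89e+07 rad/s
X_C = 1/(ωC) = 53.2 Ω
Parallel: admittances add. Y = 1/R + jωC
Y = (0.00885 + j0.0188) S
|Y| = 0.0208 S → |Z| = 1/|Y| = 48.2 Ω, ∠Z = −∠Y = -64.8°
cos φ = cos(-64.8°) = 0.426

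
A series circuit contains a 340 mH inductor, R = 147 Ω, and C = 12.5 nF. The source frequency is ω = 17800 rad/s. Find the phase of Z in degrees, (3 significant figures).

84.6°

X_L = ωL = 6050 Ω
X_C = 1/(ωC) = 4490 Ω
Net reactance X = X_L − X_C = 1560 Ω
Z = 147 + j1560 Ω
|Z| = √(147² + 1560²) = 1560 Ω
∠Z = arctan(1560/147) = 84.6°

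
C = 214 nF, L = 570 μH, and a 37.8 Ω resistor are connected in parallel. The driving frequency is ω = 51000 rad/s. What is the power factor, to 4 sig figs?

X_L = ωL = 29.07 Ω
X_C = 1/(ωC) = 91.63 Ω
Parallel: admittances add. Y = 1/R + 1/(jωL) + jωC
Y = (0.02646 − j0.02349) S
|Y| = 0.03538 S → |Z| = 1/|Y| = 28.27 Ω, ∠Z = −∠Y = 41.60°
cos φ = cos(41.60°) = 0.7478

0.7478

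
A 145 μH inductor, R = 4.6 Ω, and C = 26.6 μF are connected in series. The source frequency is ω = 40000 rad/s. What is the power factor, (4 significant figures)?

X_L = ωL = 5.800 Ω
X_C = 1/(ωC) = 0.9398 Ω
Net reactance X = X_L − X_C = 4.860 Ω
Z = 4.600 + j4.860 Ω
|Z| = √(4.600² + 4.860²) = 6.692 Ω
∠Z = arctan(4.860/4.600) = 46.58°
cos φ = cos(46.58°) = 0.6874

0.6874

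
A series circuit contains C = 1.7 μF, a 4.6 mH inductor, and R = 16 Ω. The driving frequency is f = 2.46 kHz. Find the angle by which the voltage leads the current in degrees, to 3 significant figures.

64.2°

ω = 2πf = 15460 rad/s
X_L = ωL = 71.1 Ω
X_C = 1/(ωC) = 38.1 Ω
Net reactance X = X_L − X_C = 33.0 Ω
Z = 16.0 + j33.0 Ω
|Z| = √(16.0² + 33.0²) = 36.7 Ω
∠Z = arctan(33.0/16.0) = 64.2°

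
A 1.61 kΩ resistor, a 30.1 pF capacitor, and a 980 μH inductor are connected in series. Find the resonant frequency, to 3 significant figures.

927 kHz

ω₀ = 1/√(LC) = 1/√(0.00098 × 3.01e-11) = 5.822e+06 rad/s
f₀ = ω₀/(2π) = 927 kHz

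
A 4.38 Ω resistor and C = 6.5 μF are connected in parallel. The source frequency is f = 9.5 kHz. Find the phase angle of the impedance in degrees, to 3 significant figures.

ω = 2πf = 59690 rad/s
X_C = 1/(ωC) = 2.58 Ω
Parallel: admittances add. Y = 1/R + jωC
Y = (0.228 + j0.388) S
|Y| = 0.450 S → |Z| = 1/|Y| = 2.22 Ω, ∠Z = −∠Y = -59.5°

-59.5°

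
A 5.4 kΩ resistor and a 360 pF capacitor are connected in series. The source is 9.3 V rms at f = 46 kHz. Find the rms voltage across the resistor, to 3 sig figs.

ω = 2πf = 289000 rad/s
X_C = 1/(ωC) = 9610 Ω
Z = 5400 − j9610 Ω
|Z| = √(5400² + 9610²) = 11000 Ω
I = V/|Z| = 844 μA
V_R = I·|Z_R| = 0.000844 × 5400 = 4.56 V

4.56 V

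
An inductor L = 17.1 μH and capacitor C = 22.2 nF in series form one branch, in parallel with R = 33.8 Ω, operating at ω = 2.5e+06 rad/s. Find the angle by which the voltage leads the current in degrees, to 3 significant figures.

X_L = ωL = 42.8 Ω
X_C = 1/(ωC) = 18.0 Ω
Branch 1: Z₁ = R = 33.8 Ω
Branch 2 (series LC): Z₂ = j(X_L − X_C) = j24.7 Ω
Parallel: Z = Z₁Z₂/(Z₁+Z₂), |Z| = 20.0 Ω, ∠Z = 53.8°

53.8°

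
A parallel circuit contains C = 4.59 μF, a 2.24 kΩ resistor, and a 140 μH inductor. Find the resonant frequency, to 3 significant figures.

ω₀ = 1/√(LC) = 1/√(0.00014 × 4.59e-06) = 39450 rad/s
f₀ = ω₀/(2π) = 6.28 kHz

6.28 kHz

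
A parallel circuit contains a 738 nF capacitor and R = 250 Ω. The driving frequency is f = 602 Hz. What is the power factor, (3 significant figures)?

0.820

ω = 2πf = 3782 rad/s
X_C = 1/(ωC) = 358 Ω
Parallel: admittances add. Y = 1/R + jωC
Y = (0.00400 + j0.00279) S
|Y| = 0.00488 S → |Z| = 1/|Y| = 205 Ω, ∠Z = −∠Y = -34.9°
cos φ = cos(-34.9°) = 0.820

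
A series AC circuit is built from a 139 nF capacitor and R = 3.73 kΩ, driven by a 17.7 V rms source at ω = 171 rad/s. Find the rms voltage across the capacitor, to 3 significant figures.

X_C = 1/(ωC) = 42100 Ω
Z = 3730 − j42100 Ω
|Z| = √(3730² + 42100²) = 42200 Ω
I = V/|Z| = 419 μA
V_C = I·|Z_C| = 0.000419 × 42100 = 17.6 V

17.6 V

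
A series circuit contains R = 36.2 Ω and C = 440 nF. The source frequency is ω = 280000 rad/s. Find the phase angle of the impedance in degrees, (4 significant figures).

-12.64°

X_C = 1/(ωC) = 8.117 Ω
Z = 36.20 − j8.117 Ω
|Z| = √(36.20² + 8.117²) = 37.10 Ω
∠Z = arctan(-8.117/36.20) = -12.64°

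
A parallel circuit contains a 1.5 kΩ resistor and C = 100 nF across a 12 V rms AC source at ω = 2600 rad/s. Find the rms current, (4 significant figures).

8.587 mA

X_C = 1/(ωC) = 3846 Ω
Parallel: admittances add. Y = 1/R + jωC
Y = (0.0006667 + j0.0002600) S
|Y| = 0.0007156 S → |Z| = 1/|Y| = 1397 Ω, ∠Z = −∠Y = -21.31°
I = V/|Z| = 12/1397 = 8.587 mA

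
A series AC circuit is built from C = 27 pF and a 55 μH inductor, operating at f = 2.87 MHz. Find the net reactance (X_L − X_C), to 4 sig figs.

-1062 Ω

ω = 2πf = 1.803e+07 rad/s
X_L = ωL = 991.8 Ω
X_C = 1/(ωC) = 2054 Ω
X = 991.8 − 2054 = -1062 Ω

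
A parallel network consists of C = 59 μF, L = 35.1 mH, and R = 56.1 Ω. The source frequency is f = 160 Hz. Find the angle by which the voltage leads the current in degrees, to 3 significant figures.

ω = 2πf = 1005 rad/s
X_L = ωL = 35.3 Ω
X_C = 1/(ωC) = 16.9 Ω
Parallel: admittances add. Y = 1/R + 1/(jωL) + jωC
Y = (0.0178 + j0.0310) S
|Y| = 0.0357 S → |Z| = 1/|Y| = 28.0 Ω, ∠Z = −∠Y = -60.1°

-60.1°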